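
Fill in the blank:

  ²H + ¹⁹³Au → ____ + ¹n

Hg-194

Conserve mass number: 2 + 193 = A + 1, so A = 194.
Conserve atomic number: 1 + 79 = Z + 0, so Z = 80.
Z = 80 is mercury, so the species is ¹⁹⁴Hg.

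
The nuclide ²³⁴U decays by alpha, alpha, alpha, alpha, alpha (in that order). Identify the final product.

Start: (A, Z) = (234, 92).
After α: (230, 90).
After α: (226, 88).
After α: (222, 86).
After α: (218, 84).
After α: (214, 82).
Z = 82 is lead.

Pb-214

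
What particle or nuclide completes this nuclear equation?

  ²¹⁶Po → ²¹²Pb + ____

alpha particle

Conserve mass number: 216 = 212 + A, so A = 4.
Conserve atomic number: 84 = 82 + Z, so Z = 2.
A = 4 and Z = 2 is ⁴He — an alpha particle.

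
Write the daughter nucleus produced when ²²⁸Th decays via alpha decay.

Ra-224

Alpha decay: mass number changes by -4, atomic number by -2.
A: 228 − 4 = 224; Z: 90 − 2 = 88.
Z = 88 is radium, so the daughter is ²²⁴Ra.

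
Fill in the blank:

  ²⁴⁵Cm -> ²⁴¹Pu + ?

Conserve mass number: 245 = 241 + A, so A = 4.
Conserve atomic number: 96 = 94 + Z, so Z = 2.
A = 4 and Z = 2 is ⁴He — an alpha particle.

alpha particle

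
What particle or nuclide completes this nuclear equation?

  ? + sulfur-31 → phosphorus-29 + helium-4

Conserve mass number: A + 31 = 29 + 4, so A = 2.
Conserve atomic number: Z + 16 = 15 + 2, so Z = 1.
A = 2 and Z = 1 is hydrogen-2 — a deuteron.

deuteron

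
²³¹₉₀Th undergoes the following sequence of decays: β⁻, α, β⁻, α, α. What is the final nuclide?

Start: (A, Z) = (231, 90).
After β⁻: (231, 91).
After α: (227, 89).
After β⁻: (227, 90).
After α: (223, 88).
After α: (219, 86).
Z = 86 is radon.

Rn-219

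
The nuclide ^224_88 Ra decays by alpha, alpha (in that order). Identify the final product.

Po-216

Start: (A, Z) = (224, 88).
After α: (220, 86).
After α: (216, 84).
Z = 84 is polonium.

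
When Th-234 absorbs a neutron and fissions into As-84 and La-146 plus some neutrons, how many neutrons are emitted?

5

Conserve mass number: 235 = 84 + 146 + k, so k = 235 − 230 = 5.
Check atomic number: 90 = 33 + 57 + 0 = 90. ✓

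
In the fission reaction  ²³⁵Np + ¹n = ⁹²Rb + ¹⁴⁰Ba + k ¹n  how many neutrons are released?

4

Conserve mass number: 236 = 92 + 140 + k, so k = 236 − 232 = 4.
Check atomic number: 93 = 37 + 56 + 0 = 93. ✓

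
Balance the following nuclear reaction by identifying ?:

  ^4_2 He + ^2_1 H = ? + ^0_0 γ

Conserve mass number: 4 + 2 = A + 0, so A = 6.
Conserve atomic number: 2 + 1 = Z + 0, so Z = 3.
Z = 3 is lithium, so the species is ^6_3 Li.

Li-6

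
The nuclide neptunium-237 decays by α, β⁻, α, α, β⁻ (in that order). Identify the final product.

Ac-225

Start: (A, Z) = (237, 93).
After α: (233, 91).
After β⁻: (233, 92).
After α: (229, 90).
After α: (225, 88).
After β⁻: (225, 89).
Z = 89 is actinium.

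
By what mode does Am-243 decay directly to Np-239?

ΔA = 239 − 243 = -4; ΔZ = 93 − 95 = -2.
A drops by 4 and Z drops by 2 — the signature of alpha emission.

alpha decay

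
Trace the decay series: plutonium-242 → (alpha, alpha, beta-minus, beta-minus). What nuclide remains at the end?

Start: (A, Z) = (242, 94).
After α: (238, 92).
After α: (234, 90).
After β⁻: (234, 91).
After β⁻: (234, 92).
Z = 92 is uranium.

U-234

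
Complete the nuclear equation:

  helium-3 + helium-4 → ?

Conserve mass number: 3 + 4 = A, so A = 7.
Conserve atomic number: 2 + 2 = Z, so Z = 4.
Z = 4 is beryllium, so the species is beryllium-7.

Be-7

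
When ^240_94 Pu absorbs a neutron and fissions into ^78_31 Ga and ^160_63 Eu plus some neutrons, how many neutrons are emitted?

3

Conserve mass number: 241 = 78 + 160 + k, so k = 241 − 238 = 3.
Check atomic number: 94 = 31 + 63 + 0 = 94. ✓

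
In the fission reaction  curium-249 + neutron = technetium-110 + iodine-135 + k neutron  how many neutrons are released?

5

Conserve mass number: 250 = 110 + 135 + k, so k = 250 − 245 = 5.
Check atomic number: 96 = 43 + 53 + 0 = 96. ✓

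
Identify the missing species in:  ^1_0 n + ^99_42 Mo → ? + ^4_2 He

Conserve mass number: 1 + 99 = A + 4, so A = 96.
Conserve atomic number: 0 + 42 = Z + 2, so Z = 40.
Z = 40 is zirconium, so the species is ^96_40 Zr.

Zr-96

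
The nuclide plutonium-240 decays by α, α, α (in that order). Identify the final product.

Start: (A, Z) = (240, 94).
After α: (236, 92).
After α: (232, 90).
After α: (228, 88).
Z = 88 is radium.

Ra-228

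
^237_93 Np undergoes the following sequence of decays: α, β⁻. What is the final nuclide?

U-233

Start: (A, Z) = (237, 93).
After α: (233, 91).
After β⁻: (233, 92).
Z = 92 is uranium.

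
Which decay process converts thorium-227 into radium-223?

alpha decay

ΔA = 223 − 227 = -4; ΔZ = 88 − 90 = -2.
A drops by 4 and Z drops by 2 — the signature of alpha emission.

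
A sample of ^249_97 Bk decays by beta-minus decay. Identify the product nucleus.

Beta-minus decay: mass number changes by +0, atomic number by +1.
A: 249 = 249; Z: 97 + 1 = 98.
Z = 98 is californium, so the daughter is ^249_98 Cf.

Cf-249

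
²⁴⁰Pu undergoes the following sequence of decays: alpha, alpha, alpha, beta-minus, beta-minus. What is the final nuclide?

Th-228

Start: (A, Z) = (240, 94).
After α: (236, 92).
After α: (232, 90).
After α: (228, 88).
After β⁻: (228, 89).
After β⁻: (228, 90).
Z = 90 is thorium.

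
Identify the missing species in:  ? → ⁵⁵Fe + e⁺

Co-55

Conserve mass number: A = 55 + 0, so A = 55.
Conserve atomic number: Z = 26 + 1, so Z = 27.
Z = 27 is cobalt, so the species is ⁵⁵Co.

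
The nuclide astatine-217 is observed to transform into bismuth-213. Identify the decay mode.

ΔA = 213 − 217 = -4; ΔZ = 83 − 85 = -2.
A drops by 4 and Z drops by 2 — the signature of alpha emission.

alpha decay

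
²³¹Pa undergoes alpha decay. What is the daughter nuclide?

Alpha decay: mass number changes by -4, atomic number by -2.
A: 231 − 4 = 227; Z: 91 − 2 = 89.
Z = 89 is actinium, so the daughter is ²²⁷Ac.

Ac-227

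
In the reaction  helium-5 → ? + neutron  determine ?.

Conserve mass number: 5 = A + 1, so A = 4.
Conserve atomic number: 2 = Z + 0, so Z = 2.
A = 4 and Z = 2 is helium-4 — an alpha particle.

He-4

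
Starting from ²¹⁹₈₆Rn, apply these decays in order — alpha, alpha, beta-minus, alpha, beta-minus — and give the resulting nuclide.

Pb-207

Start: (A, Z) = (219, 86).
After α: (215, 84).
After α: (211, 82).
After β⁻: (211, 83).
After α: (207, 81).
After β⁻: (207, 82).
Z = 82 is lead.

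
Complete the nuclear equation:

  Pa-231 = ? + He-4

Ac-227

Conserve mass number: 231 = A + 4, so A = 227.
Conserve atomic number: 91 = Z + 2, so Z = 89.
Z = 89 is actinium, so the species is Ac-227.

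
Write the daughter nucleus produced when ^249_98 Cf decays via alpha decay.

Alpha decay: mass number changes by -4, atomic number by -2.
A: 249 − 4 = 245; Z: 98 − 2 = 96.
Z = 96 is curium, so the daughter is ^245_96 Cm.

Cm-245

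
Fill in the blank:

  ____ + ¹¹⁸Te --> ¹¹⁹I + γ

proton

Conserve mass number: A + 118 = 119 + 0, so A = 1.
Conserve atomic number: Z + 52 = 53 + 0, so Z = 1.
A = 1 and Z = 1 is ¹H — a proton.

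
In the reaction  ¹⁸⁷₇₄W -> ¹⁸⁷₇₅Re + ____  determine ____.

Conserve mass number: 187 = 187 + A, so A = 0.
Conserve atomic number: 74 = 75 + Z, so Z = -1.
A = 0 and Z = -1 is ⁰₋₁e — a beta-minus particle.

beta-minus particle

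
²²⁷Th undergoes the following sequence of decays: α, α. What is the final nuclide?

Start: (A, Z) = (227, 90).
After α: (223, 88).
After α: (219, 86).
Z = 86 is radon.

Rn-219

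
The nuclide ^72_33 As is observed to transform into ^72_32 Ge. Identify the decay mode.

ΔA = 72 − 72 = 0; ΔZ = 32 − 33 = -1.
A is unchanged and Z drops by 1 — a proton has become a neutron (β⁺ emission or electron capture).

beta-plus decay or electron capture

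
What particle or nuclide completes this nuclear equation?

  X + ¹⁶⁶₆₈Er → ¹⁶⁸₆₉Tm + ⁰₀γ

Conserve mass number: A + 166 = 168 + 0, so A = 2.
Conserve atomic number: Z + 68 = 69 + 0, so Z = 1.
A = 2 and Z = 1 is ²₁H — a deuteron.

deuteron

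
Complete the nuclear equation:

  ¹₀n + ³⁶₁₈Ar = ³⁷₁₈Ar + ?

gamma ray

Conserve mass number: 1 + 36 = 37 + A, so A = 0.
Conserve atomic number: 0 + 18 = 18 + Z, so Z = 0.
A = 0 and Z = 0 is ⁰₀γ — a gamma ray.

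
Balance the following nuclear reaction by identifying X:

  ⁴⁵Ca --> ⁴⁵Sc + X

beta-minus particle

Conserve mass number: 45 = 45 + A, so A = 0.
Conserve atomic number: 20 = 21 + Z, so Z = -1.
A = 0 and Z = -1 is e⁻ — a beta-minus particle.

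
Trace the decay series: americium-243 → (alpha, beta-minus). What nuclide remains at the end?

Start: (A, Z) = (243, 95).
After α: (239, 93).
After β⁻: (239, 94).
Z = 94 is plutonium.

Pu-239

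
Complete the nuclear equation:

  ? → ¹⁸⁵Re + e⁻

Conserve mass number: A = 185 + 0, so A = 185.
Conserve atomic number: Z = 75 − 1, so Z = 74.
Z = 74 is tungsten, so the species is ¹⁸⁵W.

W-185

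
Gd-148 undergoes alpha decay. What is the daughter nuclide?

Alpha decay: mass number changes by -4, atomic number by -2.
A: 148 − 4 = 144; Z: 64 − 2 = 62.
Z = 62 is samarium, so the daughter is Sm-144.

Sm-144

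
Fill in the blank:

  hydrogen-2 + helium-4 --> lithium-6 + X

Conserve mass number: 2 + 4 = 6 + A, so A = 0.
Conserve atomic number: 1 + 2 = 3 + Z, so Z = 0.
A = 0 and Z = 0 is γ — a gamma ray.

gamma ray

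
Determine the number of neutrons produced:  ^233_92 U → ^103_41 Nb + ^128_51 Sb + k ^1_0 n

2

Conserve mass number: 233 = 103 + 128 + k, so k = 233 − 231 = 2.
Check atomic number: 92 = 41 + 51 + 0 = 92. ✓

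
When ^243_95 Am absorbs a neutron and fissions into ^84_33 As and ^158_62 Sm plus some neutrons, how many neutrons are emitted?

2

Conserve mass number: 244 = 84 + 158 + k, so k = 244 − 242 = 2.
Check atomic number: 95 = 33 + 62 + 0 = 95. ✓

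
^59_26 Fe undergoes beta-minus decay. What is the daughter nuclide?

Co-59

Beta-minus decay: mass number changes by +0, atomic number by +1.
A: 59 = 59; Z: 26 + 1 = 27.
Z = 27 is cobalt, so the daughter is ^59_27 Co.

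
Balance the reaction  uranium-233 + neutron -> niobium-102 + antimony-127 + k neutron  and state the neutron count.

Conserve mass number: 234 = 102 + 127 + k, so k = 234 − 229 = 5.
Check atomic number: 92 = 41 + 51 + 0 = 92. ✓

5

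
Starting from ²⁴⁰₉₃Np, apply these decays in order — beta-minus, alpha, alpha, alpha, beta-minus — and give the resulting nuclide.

Ac-228

Start: (A, Z) = (240, 93).
After β⁻: (240, 94).
After α: (236, 92).
After α: (232, 90).
After α: (228, 88).
After β⁻: (228, 89).
Z = 89 is actinium.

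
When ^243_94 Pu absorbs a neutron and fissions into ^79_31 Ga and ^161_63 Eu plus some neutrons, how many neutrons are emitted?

Conserve mass number: 244 = 79 + 161 + k, so k = 244 − 240 = 4.
Check atomic number: 94 = 31 + 63 + 0 = 94. ✓

4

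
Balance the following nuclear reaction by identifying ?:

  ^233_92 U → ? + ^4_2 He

Th-229

Conserve mass number: 233 = A + 4, so A = 229.
Conserve atomic number: 92 = Z + 2, so Z = 90.
Z = 90 is thorium, so the species is ^229_90 Th.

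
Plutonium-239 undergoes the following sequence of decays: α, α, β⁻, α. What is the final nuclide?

Start: (A, Z) = (239, 94).
After α: (235, 92).
After α: (231, 90).
After β⁻: (231, 91).
After α: (227, 89).
Z = 89 is actinium.

Ac-227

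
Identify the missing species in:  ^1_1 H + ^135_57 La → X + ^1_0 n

Ce-135

Conserve mass number: 1 + 135 = A + 1, so A = 135.
Conserve atomic number: 1 + 57 = Z + 0, so Z = 58.
Z = 58 is cerium, so the species is ^135_58 Ce.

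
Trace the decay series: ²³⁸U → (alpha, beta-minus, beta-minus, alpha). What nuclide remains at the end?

Th-230

Start: (A, Z) = (238, 92).
After α: (234, 90).
After β⁻: (234, 91).
After β⁻: (234, 92).
After α: (230, 90).
Z = 90 is thorium.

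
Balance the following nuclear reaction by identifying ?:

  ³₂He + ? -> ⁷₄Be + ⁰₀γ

alpha particle

Conserve mass number: 3 + A = 7 + 0, so A = 4.
Conserve atomic number: 2 + Z = 4 + 0, so Z = 2.
A = 4 and Z = 2 is ⁴₂He — an alpha particle.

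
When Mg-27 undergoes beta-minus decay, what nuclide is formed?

Al-27

Beta-minus decay: mass number changes by +0, atomic number by +1.
A: 27 = 27; Z: 12 + 1 = 13.
Z = 13 is aluminium, so the daughter is Al-27.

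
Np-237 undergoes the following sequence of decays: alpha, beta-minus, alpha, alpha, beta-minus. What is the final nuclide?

Ac-225

Start: (A, Z) = (237, 93).
After α: (233, 91).
After β⁻: (233, 92).
After α: (229, 90).
After α: (225, 88).
After β⁻: (225, 89).
Z = 89 is actinium.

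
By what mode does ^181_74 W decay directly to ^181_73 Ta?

beta-plus decay or electron capture

ΔA = 181 − 181 = 0; ΔZ = 73 − 74 = -1.
A is unchanged and Z drops by 1 — a proton has become a neutron (β⁺ emission or electron capture).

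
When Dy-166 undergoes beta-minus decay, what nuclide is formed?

Ho-166

Beta-minus decay: mass number changes by +0, atomic number by +1.
A: 166 = 166; Z: 66 + 1 = 67.
Z = 67 is holmium, so the daughter is Ho-166.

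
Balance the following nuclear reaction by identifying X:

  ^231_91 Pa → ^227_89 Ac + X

alpha particle

Conserve mass number: 231 = 227 + A, so A = 4.
Conserve atomic number: 91 = 89 + Z, so Z = 2.
A = 4 and Z = 2 is ^4_2 He — an alpha particle.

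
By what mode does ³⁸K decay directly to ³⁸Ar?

beta-plus decay or electron capture

ΔA = 38 − 38 = 0; ΔZ = 18 − 19 = -1.
A is unchanged and Z drops by 1 — a proton has become a neutron (β⁺ emission or electron capture).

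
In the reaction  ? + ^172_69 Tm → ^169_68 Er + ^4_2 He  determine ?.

Conserve mass number: A + 172 = 169 + 4, so A = 1.
Conserve atomic number: Z + 69 = 68 + 2, so Z = 1.
A = 1 and Z = 1 is ^1_1 H — a proton.

proton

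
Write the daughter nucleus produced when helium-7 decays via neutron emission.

Neutron emission: mass number changes by -1, atomic number by +0.
A: 7 − 1 = 6; Z: 2 = 2.
Z = 2 is helium, so the daughter is helium-6.

He-6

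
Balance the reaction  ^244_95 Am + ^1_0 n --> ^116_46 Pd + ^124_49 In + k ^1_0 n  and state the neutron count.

Conserve mass number: 245 = 116 + 124 + k, so k = 245 − 240 = 5.
Check atomic number: 95 = 46 + 49 + 0 = 95. ✓

5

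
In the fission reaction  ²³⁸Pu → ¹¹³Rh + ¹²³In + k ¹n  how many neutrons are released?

Conserve mass number: 238 = 113 + 123 + k, so k = 238 − 236 = 2.
Check atomic number: 94 = 45 + 49 + 0 = 94. ✓

2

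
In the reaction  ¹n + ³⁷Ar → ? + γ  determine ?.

Ar-38

Conserve mass number: 1 + 37 = A + 0, so A = 38.
Conserve atomic number: 0 + 18 = Z + 0, so Z = 18.
Z = 18 is argon, so the species is ³⁸Ar.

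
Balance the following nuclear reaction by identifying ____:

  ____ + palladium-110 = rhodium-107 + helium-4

Conserve mass number: A + 110 = 107 + 4, so A = 1.
Conserve atomic number: Z + 46 = 45 + 2, so Z = 1.
A = 1 and Z = 1 is hydrogen-1 — a proton.

proton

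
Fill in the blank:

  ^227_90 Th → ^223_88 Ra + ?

Conserve mass number: 227 = 223 + A, so A = 4.
Conserve atomic number: 90 = 88 + Z, so Z = 2.
A = 4 and Z = 2 is ^4_2 He — an alpha particle.

alpha particle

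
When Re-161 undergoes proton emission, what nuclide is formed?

W-160

Proton emission: mass number changes by -1, atomic number by -1.
A: 161 − 1 = 160; Z: 75 − 1 = 74.
Z = 74 is tungsten, so the daughter is W-160.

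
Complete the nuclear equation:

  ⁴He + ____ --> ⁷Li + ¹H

alpha particle

Conserve mass number: 4 + A = 7 + 1, so A = 4.
Conserve atomic number: 2 + Z = 3 + 1, so Z = 2.
A = 4 and Z = 2 is ⁴He — an alpha particle.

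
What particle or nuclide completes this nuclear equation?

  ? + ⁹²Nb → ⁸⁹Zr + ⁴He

proton

Conserve mass number: A + 92 = 89 + 4, so A = 1.
Conserve atomic number: Z + 41 = 40 + 2, so Z = 1.
A = 1 and Z = 1 is ¹H — a proton.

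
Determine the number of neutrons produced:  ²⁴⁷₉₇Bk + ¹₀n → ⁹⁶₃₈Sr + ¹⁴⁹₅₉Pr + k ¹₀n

Conserve mass number: 248 = 96 + 149 + k, so k = 248 − 245 = 3.
Check atomic number: 97 = 38 + 59 + 0 = 97. ✓

3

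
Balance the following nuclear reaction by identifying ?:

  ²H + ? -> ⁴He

deuteron

Conserve mass number: 2 + A = 4, so A = 2.
Conserve atomic number: 1 + Z = 2, so Z = 1.
A = 2 and Z = 1 is ²H — a deuteron.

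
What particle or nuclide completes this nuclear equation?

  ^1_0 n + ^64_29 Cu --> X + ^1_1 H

Conserve mass number: 1 + 64 = A + 1, so A = 64.
Conserve atomic number: 0 + 29 = Z + 1, so Z = 28.
Z = 28 is nickel, so the species is ^64_28 Ni.

Ni-64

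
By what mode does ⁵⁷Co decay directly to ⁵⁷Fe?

ΔA = 57 − 57 = 0; ΔZ = 26 − 27 = -1.
A is unchanged and Z drops by 1 — a proton has become a neutron (β⁺ emission or electron capture).

beta-plus decay or electron capture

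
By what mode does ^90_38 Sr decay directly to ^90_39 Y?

beta-minus decay

ΔA = 90 − 90 = 0; ΔZ = 39 − 38 = +1.
A is unchanged and Z rises by 1 — a neutron has become a proton (β⁻ decay).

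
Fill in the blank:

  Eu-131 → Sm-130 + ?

proton

Conserve mass number: 131 = 130 + A, so A = 1.
Conserve atomic number: 63 = 62 + Z, so Z = 1.
A = 1 and Z = 1 is H-1 — a proton.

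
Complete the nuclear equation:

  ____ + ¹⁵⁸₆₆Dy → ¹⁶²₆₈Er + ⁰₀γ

Conserve mass number: A + 158 = 162 + 0, so A = 4.
Conserve atomic number: Z + 66 = 68 + 0, so Z = 2.
A = 4 and Z = 2 is ⁴₂He — an alpha particle.

alpha particle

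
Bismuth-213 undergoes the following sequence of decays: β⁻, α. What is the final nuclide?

Start: (A, Z) = (213, 83).
After β⁻: (213, 84).
After α: (209, 82).
Z = 82 is lead.

Pb-209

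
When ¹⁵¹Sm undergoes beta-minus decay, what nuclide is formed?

Eu-151

Beta-minus decay: mass number changes by +0, atomic number by +1.
A: 151 = 151; Z: 62 + 1 = 63.
Z = 63 is europium, so the daughter is ¹⁵¹Eu.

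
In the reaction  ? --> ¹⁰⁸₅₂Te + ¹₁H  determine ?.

I-109

Conserve mass number: A = 108 + 1, so A = 109.
Conserve atomic number: Z = 52 + 1, so Z = 53.
Z = 53 is iodine, so the species is ¹⁰⁹₅₃I.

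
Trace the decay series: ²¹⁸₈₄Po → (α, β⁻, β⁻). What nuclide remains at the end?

Po-214

Start: (A, Z) = (218, 84).
After α: (214, 82).
After β⁻: (214, 83).
After β⁻: (214, 84).
Z = 84 is polonium.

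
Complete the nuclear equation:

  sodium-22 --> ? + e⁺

Conserve mass number: 22 = A + 0, so A = 22.
Conserve atomic number: 11 = Z + 1, so Z = 10.
Z = 10 is neon, so the species is neon-22.

Ne-22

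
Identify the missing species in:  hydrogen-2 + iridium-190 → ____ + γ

Conserve mass number: 2 + 190 = A + 0, so A = 192.
Conserve atomic number: 1 + 77 = Z + 0, so Z = 78.
Z = 78 is platinum, so the species is platinum-192.

Pt-192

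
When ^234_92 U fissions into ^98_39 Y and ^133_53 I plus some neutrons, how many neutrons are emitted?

3

Conserve mass number: 234 = 98 + 133 + k, so k = 234 − 231 = 3.
Check atomic number: 92 = 39 + 53 + 0 = 92. ✓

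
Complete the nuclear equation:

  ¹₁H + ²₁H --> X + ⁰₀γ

He-3

Conserve mass number: 1 + 2 = A + 0, so A = 3.
Conserve atomic number: 1 + 1 = Z + 0, so Z = 2.
Z = 2 is helium, so the species is ³₂He.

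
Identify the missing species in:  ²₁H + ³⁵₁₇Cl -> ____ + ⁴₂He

S-33

Conserve mass number: 2 + 35 = A + 4, so A = 33.
Conserve atomic number: 1 + 17 = Z + 2, so Z = 16.
Z = 16 is sulfur, so the species is ³³₁₆S.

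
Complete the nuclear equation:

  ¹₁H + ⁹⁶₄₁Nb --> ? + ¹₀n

Mo-96

Conserve mass number: 1 + 96 = A + 1, so A = 96.
Conserve atomic number: 1 + 41 = Z + 0, so Z = 42.
Z = 42 is molybdenum, so the species is ⁹⁶₄₂Mo.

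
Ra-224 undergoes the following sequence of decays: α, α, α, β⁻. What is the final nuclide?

Start: (A, Z) = (224, 88).
After α: (220, 86).
After α: (216, 84).
After α: (212, 82).
After β⁻: (212, 83).
Z = 83 is bismuth.

Bi-212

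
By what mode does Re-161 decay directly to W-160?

ΔA = 160 − 161 = -1; ΔZ = 74 − 75 = -1.
A drops by 1 and Z drops by 1 — a proton was emitted.

proton emission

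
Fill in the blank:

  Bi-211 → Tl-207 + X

alpha particle

Conserve mass number: 211 = 207 + A, so A = 4.
Conserve atomic number: 83 = 81 + Z, so Z = 2.
A = 4 and Z = 2 is He-4 — an alpha particle.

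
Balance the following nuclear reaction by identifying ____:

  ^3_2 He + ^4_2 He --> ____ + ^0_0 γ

Conserve mass number: 3 + 4 = A + 0, so A = 7.
Conserve atomic number: 2 + 2 = Z + 0, so Z = 4.
Z = 4 is beryllium, so the species is ^7_4 Be.

Be-7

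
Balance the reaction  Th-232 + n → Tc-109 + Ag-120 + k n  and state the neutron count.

4

Conserve mass number: 233 = 109 + 120 + k, so k = 233 − 229 = 4.
Check atomic number: 90 = 43 + 47 + 0 = 90. ✓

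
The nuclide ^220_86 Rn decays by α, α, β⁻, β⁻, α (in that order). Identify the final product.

Start: (A, Z) = (220, 86).
After α: (216, 84).
After α: (212, 82).
After β⁻: (212, 83).
After β⁻: (212, 84).
After α: (208, 82).
Z = 82 is lead.

Pb-208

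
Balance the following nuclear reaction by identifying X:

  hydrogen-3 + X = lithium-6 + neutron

Conserve mass number: 3 + A = 6 + 1, so A = 4.
Conserve atomic number: 1 + Z = 3 + 0, so Z = 2.
A = 4 and Z = 2 is helium-4 — an alpha particle.

alpha particle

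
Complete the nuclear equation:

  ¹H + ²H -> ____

Conserve mass number: 1 + 2 = A, so A = 3.
Conserve atomic number: 1 + 1 = Z, so Z = 2.
Z = 2 is helium, so the species is ³He.

He-3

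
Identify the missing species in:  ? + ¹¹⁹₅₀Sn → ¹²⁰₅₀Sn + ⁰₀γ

neutron

Conserve mass number: A + 119 = 120 + 0, so A = 1.
Conserve atomic number: Z + 50 = 50 + 0, so Z = 0.
A = 1 and Z = 0 is ¹₀n — a neutron.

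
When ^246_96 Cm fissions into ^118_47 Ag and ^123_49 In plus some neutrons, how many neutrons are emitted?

5

Conserve mass number: 246 = 118 + 123 + k, so k = 246 − 241 = 5.
Check atomic number: 96 = 47 + 49 + 0 = 96. ✓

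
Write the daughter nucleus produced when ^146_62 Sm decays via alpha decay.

Nd-142

Alpha decay: mass number changes by -4, atomic number by -2.
A: 146 − 4 = 142; Z: 62 − 2 = 60.
Z = 60 is neodymium, so the daughter is ^142_60 Nd.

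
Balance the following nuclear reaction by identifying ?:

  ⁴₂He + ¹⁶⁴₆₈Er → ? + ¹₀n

Yb-167

Conserve mass number: 4 + 164 = A + 1, so A = 167.
Conserve atomic number: 2 + 68 = Z + 0, so Z = 70.
Z = 70 is ytterbium, so the species is ¹⁶⁷₇₀Yb.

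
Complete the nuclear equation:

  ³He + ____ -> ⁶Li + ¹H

Conserve mass number: 3 + A = 6 + 1, so A = 4.
Conserve atomic number: 2 + Z = 3 + 1, so Z = 2.
A = 4 and Z = 2 is ⁴He — an alpha particle.

alpha particle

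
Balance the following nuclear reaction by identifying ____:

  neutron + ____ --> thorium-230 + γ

Conserve mass number: 1 + A = 230 + 0, so A = 229.
Conserve atomic number: 0 + Z = 90 + 0, so Z = 90.
Z = 90 is thorium, so the species is thorium-229.

Th-229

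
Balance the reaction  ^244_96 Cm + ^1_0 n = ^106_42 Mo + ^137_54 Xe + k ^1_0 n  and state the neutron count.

2

Conserve mass number: 245 = 106 + 137 + k, so k = 245 − 243 = 2.
Check atomic number: 96 = 42 + 54 + 0 = 96. ✓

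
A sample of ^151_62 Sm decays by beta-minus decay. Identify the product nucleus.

Eu-151

Beta-minus decay: mass number changes by +0, atomic number by +1.
A: 151 = 151; Z: 62 + 1 = 63.
Z = 63 is europium, so the daughter is ^151_63 Eu.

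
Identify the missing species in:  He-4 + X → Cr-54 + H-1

V-51

Conserve mass number: 4 + A = 54 + 1, so A = 51.
Conserve atomic number: 2 + Z = 24 + 1, so Z = 23.
Z = 23 is vanadium, so the species is V-51.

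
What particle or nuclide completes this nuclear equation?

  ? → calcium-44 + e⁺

Conserve mass number: A = 44 + 0, so A = 44.
Conserve atomic number: Z = 20 + 1, so Z = 21.
Z = 21 is scandium, so the species is scandium-44.

Sc-44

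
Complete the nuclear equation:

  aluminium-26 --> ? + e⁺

Mg-26

Conserve mass number: 26 = A + 0, so A = 26.
Conserve atomic number: 13 = Z + 1, so Z = 12.
Z = 12 is magnesium, so the species is magnesium-26.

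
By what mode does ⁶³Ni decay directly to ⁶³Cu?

ΔA = 63 − 63 = 0; ΔZ = 29 − 28 = +1.
A is unchanged and Z rises by 1 — a neutron has become a proton (β⁻ decay).

beta-minus decay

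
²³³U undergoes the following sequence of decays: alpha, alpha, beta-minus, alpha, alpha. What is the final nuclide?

At-217

Start: (A, Z) = (233, 92).
After α: (229, 90).
After α: (225, 88).
After β⁻: (225, 89).
After α: (221, 87).
After α: (217, 85).
Z = 85 is astatine.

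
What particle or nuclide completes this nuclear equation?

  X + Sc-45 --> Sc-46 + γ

neutron

Conserve mass number: A + 45 = 46 + 0, so A = 1.
Conserve atomic number: Z + 21 = 21 + 0, so Z = 0.
A = 1 and Z = 0 is n — a neutron.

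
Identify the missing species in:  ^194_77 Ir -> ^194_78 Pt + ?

Conserve mass number: 194 = 194 + A, so A = 0.
Conserve atomic number: 77 = 78 + Z, so Z = -1.
A = 0 and Z = -1 is ^0_-1 e — a beta-minus particle.

beta-minus particle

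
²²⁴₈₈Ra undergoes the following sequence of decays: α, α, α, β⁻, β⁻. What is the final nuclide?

Po-212

Start: (A, Z) = (224, 88).
After α: (220, 86).
After α: (216, 84).
After α: (212, 82).
After β⁻: (212, 83).
After β⁻: (212, 84).
Z = 84 is polonium.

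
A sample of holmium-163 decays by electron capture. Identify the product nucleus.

Electron capture: mass number changes by +0, atomic number by -1.
A: 163 = 163; Z: 67 − 1 = 66.
Z = 66 is dysprosium, so the daughter is dysprosium-163.

Dy-163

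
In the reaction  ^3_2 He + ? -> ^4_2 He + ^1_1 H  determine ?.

deuteron

Conserve mass number: 3 + A = 4 + 1, so A = 2.
Conserve atomic number: 2 + Z = 2 + 1, so Z = 1.
A = 2 and Z = 1 is ^2_1 H — a deuteron.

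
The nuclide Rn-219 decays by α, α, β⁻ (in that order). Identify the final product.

Bi-211

Start: (A, Z) = (219, 86).
After α: (215, 84).
After α: (211, 82).
After β⁻: (211, 83).
Z = 83 is bismuth.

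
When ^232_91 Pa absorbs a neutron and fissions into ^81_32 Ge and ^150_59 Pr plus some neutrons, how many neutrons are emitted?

Conserve mass number: 233 = 81 + 150 + k, so k = 233 − 231 = 2.
Check atomic number: 91 = 32 + 59 + 0 = 91. ✓

2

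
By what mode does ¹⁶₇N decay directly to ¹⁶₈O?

ΔA = 16 − 16 = 0; ΔZ = 8 − 7 = +1.
A is unchanged and Z rises by 1 — a neutron has become a proton (β⁻ decay).

beta-minus decay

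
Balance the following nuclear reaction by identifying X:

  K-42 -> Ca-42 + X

beta-minus particle

Conserve mass number: 42 = 42 + A, so A = 0.
Conserve atomic number: 19 = 20 + Z, so Z = -1.
A = 0 and Z = -1 is e⁻ — a beta-minus particle.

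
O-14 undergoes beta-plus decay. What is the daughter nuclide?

Beta-plus decay: mass number changes by +0, atomic number by -1.
A: 14 = 14; Z: 8 − 1 = 7.
Z = 7 is nitrogen, so the daughter is N-14.

N-14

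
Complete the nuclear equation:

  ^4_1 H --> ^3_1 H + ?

Conserve mass number: 4 = 3 + A, so A = 1.
Conserve atomic number: 1 = 1 + Z, so Z = 0.
A = 1 and Z = 0 is ^1_0 n — a neutron.

neutron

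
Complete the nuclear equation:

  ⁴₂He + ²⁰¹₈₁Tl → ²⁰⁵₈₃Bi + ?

gamma ray

Conserve mass number: 4 + 201 = 205 + A, so A = 0.
Conserve atomic number: 2 + 81 = 83 + Z, so Z = 0.
A = 0 and Z = 0 is ⁰₀γ — a gamma ray.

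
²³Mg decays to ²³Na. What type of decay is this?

beta-plus decay or electron capture

ΔA = 23 − 23 = 0; ΔZ = 11 − 12 = -1.
A is unchanged and Z drops by 1 — a proton has become a neutron (β⁺ emission or electron capture).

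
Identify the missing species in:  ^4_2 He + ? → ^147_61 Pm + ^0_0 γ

Conserve mass number: 4 + A = 147 + 0, so A = 143.
Conserve atomic number: 2 + Z = 61 + 0, so Z = 59.
Z = 59 is praseodymium, so the species is ^143_59 Pr.

Pr-143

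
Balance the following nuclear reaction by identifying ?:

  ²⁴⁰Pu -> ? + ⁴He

U-236

Conserve mass number: 240 = A + 4, so A = 236.
Conserve atomic number: 94 = Z + 2, so Z = 92.
Z = 92 is uranium, so the species is ²³⁶U.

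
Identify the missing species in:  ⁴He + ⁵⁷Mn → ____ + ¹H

Conserve mass number: 4 + 57 = A + 1, so A = 60.
Conserve atomic number: 2 + 25 = Z + 1, so Z = 26.
Z = 26 is iron, so the species is ⁶⁰Fe.

Fe-60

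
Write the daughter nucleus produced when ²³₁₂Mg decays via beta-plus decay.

Na-23

Beta-plus decay: mass number changes by +0, atomic number by -1.
A: 23 = 23; Z: 12 − 1 = 11.
Z = 11 is sodium, so the daughter is ²³₁₁Na.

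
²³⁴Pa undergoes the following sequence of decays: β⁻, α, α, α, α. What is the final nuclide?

Start: (A, Z) = (234, 91).
After β⁻: (234, 92).
After α: (230, 90).
After α: (226, 88).
After α: (222, 86).
After α: (218, 84).
Z = 84 is polonium.

Po-218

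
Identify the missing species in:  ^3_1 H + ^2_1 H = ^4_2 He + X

Conserve mass number: 3 + 2 = 4 + A, so A = 1.
Conserve atomic number: 1 + 1 = 2 + Z, so Z = 0.
A = 1 and Z = 0 is ^1_0 n — a neutron.

neutron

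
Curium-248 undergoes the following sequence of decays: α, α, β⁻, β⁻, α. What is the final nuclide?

U-236

Start: (A, Z) = (248, 96).
After α: (244, 94).
After α: (240, 92).
After β⁻: (240, 93).
After β⁻: (240, 94).
After α: (236, 92).
Z = 92 is uranium.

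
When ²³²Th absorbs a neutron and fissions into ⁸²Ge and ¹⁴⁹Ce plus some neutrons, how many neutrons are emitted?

Conserve mass number: 233 = 82 + 149 + k, so k = 233 − 231 = 2.
Check atomic number: 90 = 32 + 58 + 0 = 90. ✓

2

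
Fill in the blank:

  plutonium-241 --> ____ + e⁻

Am-241

Conserve mass number: 241 = A + 0, so A = 241.
Conserve atomic number: 94 = Z − 1, so Z = 95.
Z = 95 is americium, so the species is americium-241.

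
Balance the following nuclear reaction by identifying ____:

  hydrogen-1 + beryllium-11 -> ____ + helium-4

Li-8

Conserve mass number: 1 + 11 = A + 4, so A = 8.
Conserve atomic number: 1 + 4 = Z + 2, so Z = 3.
Z = 3 is lithium, so the species is lithium-8.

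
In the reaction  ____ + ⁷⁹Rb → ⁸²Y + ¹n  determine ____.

Conserve mass number: A + 79 = 82 + 1, so A = 4.
Conserve atomic number: Z + 37 = 39 + 0, so Z = 2.
A = 4 and Z = 2 is ⁴He — an alpha particle.

alpha particle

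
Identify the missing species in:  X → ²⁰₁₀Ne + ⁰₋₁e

Conserve mass number: A = 20 + 0, so A = 20.
Conserve atomic number: Z = 10 − 1, so Z = 9.
Z = 9 is fluorine, so the species is ²⁰₉F.

F-20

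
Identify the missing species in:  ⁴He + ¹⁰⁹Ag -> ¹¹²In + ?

neutron

Conserve mass number: 4 + 109 = 112 + A, so A = 1.
Conserve atomic number: 2 + 47 = 49 + Z, so Z = 0.
A = 1 and Z = 0 is ¹n — a neutron.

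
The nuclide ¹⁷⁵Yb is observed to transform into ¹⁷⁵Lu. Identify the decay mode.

ΔA = 175 − 175 = 0; ΔZ = 71 − 70 = +1.
A is unchanged and Z rises by 1 — a neutron has become a proton (β⁻ decay).

beta-minus decay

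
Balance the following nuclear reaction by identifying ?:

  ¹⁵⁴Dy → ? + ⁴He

Conserve mass number: 154 = A + 4, so A = 150.
Conserve atomic number: 66 = Z + 2, so Z = 64.
Z = 64 is gadolinium, so the species is ¹⁵⁰Gd.

Gd-150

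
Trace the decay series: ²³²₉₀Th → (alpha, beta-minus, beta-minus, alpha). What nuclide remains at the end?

Start: (A, Z) = (232, 90).
After α: (228, 88).
After β⁻: (228, 89).
After β⁻: (228, 90).
After α: (224, 88).
Z = 88 is radium.

Ra-224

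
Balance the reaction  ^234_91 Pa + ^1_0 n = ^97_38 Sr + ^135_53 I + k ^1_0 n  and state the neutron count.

Conserve mass number: 235 = 97 + 135 + k, so k = 235 − 232 = 3.
Check atomic number: 91 = 38 + 53 + 0 = 91. ✓

3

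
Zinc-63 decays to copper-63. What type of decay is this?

ΔA = 63 − 63 = 0; ΔZ = 29 − 30 = -1.
A is unchanged and Z drops by 1 — a proton has become a neutron (β⁺ emission or electron capture).

beta-plus decay or electron capture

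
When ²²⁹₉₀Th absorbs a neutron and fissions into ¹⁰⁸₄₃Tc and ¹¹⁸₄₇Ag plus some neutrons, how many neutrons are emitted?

4

Conserve mass number: 230 = 108 + 118 + k, so k = 230 − 226 = 4.
Check atomic number: 90 = 43 + 47 + 0 = 90. ✓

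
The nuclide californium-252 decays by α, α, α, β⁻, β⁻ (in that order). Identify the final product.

Start: (A, Z) = (252, 98).
After α: (248, 96).
After α: (244, 94).
After α: (240, 92).
After β⁻: (240, 93).
After β⁻: (240, 94).
Z = 94 is plutonium.

Pu-240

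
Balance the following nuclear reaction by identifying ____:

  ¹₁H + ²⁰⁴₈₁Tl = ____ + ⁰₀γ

Conserve mass number: 1 + 204 = A + 0, so A = 205.
Conserve atomic number: 1 + 81 = Z + 0, so Z = 82.
Z = 82 is lead, so the species is ²⁰⁵₈₂Pb.

Pb-205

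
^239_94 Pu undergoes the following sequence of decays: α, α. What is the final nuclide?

Start: (A, Z) = (239, 94).
After α: (235, 92).
After α: (231, 90).
Z = 90 is thorium.

Th-231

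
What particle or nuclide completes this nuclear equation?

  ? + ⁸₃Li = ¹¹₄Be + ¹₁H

alpha particle

Conserve mass number: A + 8 = 11 + 1, so A = 4.
Conserve atomic number: Z + 3 = 4 + 1, so Z = 2.
A = 4 and Z = 2 is ⁴₂He — an alpha particle.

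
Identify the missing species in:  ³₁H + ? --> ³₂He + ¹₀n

Conserve mass number: 3 + A = 3 + 1, so A = 1.
Conserve atomic number: 1 + Z = 2 + 0, so Z = 1.
A = 1 and Z = 1 is ¹₁H — a proton.

proton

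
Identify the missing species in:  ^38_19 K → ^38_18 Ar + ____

Conserve mass number: 38 = 38 + A, so A = 0.
Conserve atomic number: 19 = 18 + Z, so Z = 1.
A = 0 and Z = 1 is ^0_1 e — a positron.

positron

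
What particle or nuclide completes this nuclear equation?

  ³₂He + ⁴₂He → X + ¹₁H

Li-6

Conserve mass number: 3 + 4 = A + 1, so A = 6.
Conserve atomic number: 2 + 2 = Z + 1, so Z = 3.
Z = 3 is lithium, so the species is ⁶₃Li.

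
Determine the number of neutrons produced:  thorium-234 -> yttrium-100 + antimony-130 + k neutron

Conserve mass number: 234 = 100 + 130 + k, so k = 234 − 230 = 4.
Check atomic number: 90 = 39 + 51 + 0 = 90. ✓

4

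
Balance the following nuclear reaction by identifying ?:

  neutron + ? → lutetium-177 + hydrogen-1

Conserve mass number: 1 + A = 177 + 1, so A = 177.
Conserve atomic number: 0 + Z = 71 + 1, so Z = 72.
Z = 72 is hafnium, so the species is hafnium-177.

Hf-177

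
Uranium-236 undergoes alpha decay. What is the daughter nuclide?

Th-232

Alpha decay: mass number changes by -4, atomic number by -2.
A: 236 − 4 = 232; Z: 92 − 2 = 90.
Z = 90 is thorium, so the daughter is thorium-232.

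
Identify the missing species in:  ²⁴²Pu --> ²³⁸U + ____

Conserve mass number: 242 = 238 + A, so A = 4.
Conserve atomic number: 94 = 92 + Z, so Z = 2.
A = 4 and Z = 2 is ⁴He — an alpha particle.

alpha particle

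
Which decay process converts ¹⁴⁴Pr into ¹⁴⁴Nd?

beta-minus decay

ΔA = 144 − 144 = 0; ΔZ = 60 − 59 = +1.
A is unchanged and Z rises by 1 — a neutron has become a proton (β⁻ decay).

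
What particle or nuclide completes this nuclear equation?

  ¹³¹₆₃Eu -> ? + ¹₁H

Sm-130

Conserve mass number: 131 = A + 1, so A = 130.
Conserve atomic number: 63 = Z + 1, so Z = 62.
Z = 62 is samarium, so the species is ¹³⁰₆₂Sm.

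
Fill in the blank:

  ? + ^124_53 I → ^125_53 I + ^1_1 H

Conserve mass number: A + 124 = 125 + 1, so A = 2.
Conserve atomic number: Z + 53 = 53 + 1, so Z = 1.
A = 2 and Z = 1 is ^2_1 H — a deuteron.

deuteron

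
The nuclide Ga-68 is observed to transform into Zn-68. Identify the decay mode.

ΔA = 68 − 68 = 0; ΔZ = 30 − 31 = -1.
A is unchanged and Z drops by 1 — a proton has become a neutron (β⁺ emission or electron capture).

beta-plus decay or electron capture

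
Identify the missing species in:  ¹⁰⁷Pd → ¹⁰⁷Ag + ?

beta-minus particle

Conserve mass number: 107 = 107 + A, so A = 0.
Conserve atomic number: 46 = 47 + Z, so Z = -1.
A = 0 and Z = -1 is e⁻ — a beta-minus particle.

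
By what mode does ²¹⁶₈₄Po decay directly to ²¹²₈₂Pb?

ΔA = 212 − 216 = -4; ΔZ = 82 − 84 = -2.
A drops by 4 and Z drops by 2 — the signature of alpha emission.

alpha decay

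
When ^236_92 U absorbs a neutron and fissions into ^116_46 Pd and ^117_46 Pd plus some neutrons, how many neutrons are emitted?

4

Conserve mass number: 237 = 116 + 117 + k, so k = 237 − 233 = 4.
Check atomic number: 92 = 46 + 46 + 0 = 92. ✓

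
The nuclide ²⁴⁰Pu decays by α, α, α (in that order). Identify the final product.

Start: (A, Z) = (240, 94).
After α: (236, 92).
After α: (232, 90).
After α: (228, 88).
Z = 88 is radium.

Ra-228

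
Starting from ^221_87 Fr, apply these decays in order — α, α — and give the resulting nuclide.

Bi-213

Start: (A, Z) = (221, 87).
After α: (217, 85).
After α: (213, 83).
Z = 83 is bismuth.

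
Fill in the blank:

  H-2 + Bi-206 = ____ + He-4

Conserve mass number: 2 + 206 = A + 4, so A = 204.
Conserve atomic number: 1 + 83 = Z + 2, so Z = 82.
Z = 82 is lead, so the species is Pb-204.

Pb-204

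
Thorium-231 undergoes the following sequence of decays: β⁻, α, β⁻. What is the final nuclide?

Th-227

Start: (A, Z) = (231, 90).
After β⁻: (231, 91).
After α: (227, 89).
After β⁻: (227, 90).
Z = 90 is thorium.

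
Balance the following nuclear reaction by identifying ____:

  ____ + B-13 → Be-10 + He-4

proton

Conserve mass number: A + 13 = 10 + 4, so A = 1.
Conserve atomic number: Z + 5 = 4 + 2, so Z = 1.
A = 1 and Z = 1 is H-1 — a proton.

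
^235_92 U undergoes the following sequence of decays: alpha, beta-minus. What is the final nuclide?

Pa-231

Start: (A, Z) = (235, 92).
After α: (231, 90).
After β⁻: (231, 91).
Z = 91 is protactinium.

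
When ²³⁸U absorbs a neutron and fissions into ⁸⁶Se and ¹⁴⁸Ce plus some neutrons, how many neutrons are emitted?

Conserve mass number: 239 = 86 + 148 + k, so k = 239 − 234 = 5.
Check atomic number: 92 = 34 + 58 + 0 = 92. ✓

5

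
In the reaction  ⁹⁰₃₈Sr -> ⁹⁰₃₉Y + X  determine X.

beta-minus particle

Conserve mass number: 90 = 90 + A, so A = 0.
Conserve atomic number: 38 = 39 + Z, so Z = -1.
A = 0 and Z = -1 is ⁰₋₁e — a beta-minus particle.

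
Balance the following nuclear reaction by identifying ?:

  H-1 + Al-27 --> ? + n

Si-27

Conserve mass number: 1 + 27 = A + 1, so A = 27.
Conserve atomic number: 1 + 13 = Z + 0, so Z = 14.
Z = 14 is silicon, so the species is Si-27.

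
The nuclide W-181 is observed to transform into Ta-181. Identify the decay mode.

beta-plus decay or electron capture

ΔA = 181 − 181 = 0; ΔZ = 73 − 74 = -1.
A is unchanged and Z drops by 1 — a proton has become a neutron (β⁺ emission or electron capture).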